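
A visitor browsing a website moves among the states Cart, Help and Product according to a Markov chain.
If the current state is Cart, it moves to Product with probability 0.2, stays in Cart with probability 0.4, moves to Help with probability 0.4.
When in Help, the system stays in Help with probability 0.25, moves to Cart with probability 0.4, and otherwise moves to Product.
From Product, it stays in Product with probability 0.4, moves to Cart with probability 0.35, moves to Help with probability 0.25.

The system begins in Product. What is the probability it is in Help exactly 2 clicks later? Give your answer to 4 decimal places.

Sum over the intermediate state after 1 click:
P = P(Product→Cart)·P(Cart→Help) + P(Product→Help)·P(Help→Help) + P(Product→Product)·P(Product→Help)
  = 0.35×0.4 + 0.25×0.25 + 0.4×0.25
  = 0.1400 + 0.0625 + 0.1000 = 0.3025

0.3025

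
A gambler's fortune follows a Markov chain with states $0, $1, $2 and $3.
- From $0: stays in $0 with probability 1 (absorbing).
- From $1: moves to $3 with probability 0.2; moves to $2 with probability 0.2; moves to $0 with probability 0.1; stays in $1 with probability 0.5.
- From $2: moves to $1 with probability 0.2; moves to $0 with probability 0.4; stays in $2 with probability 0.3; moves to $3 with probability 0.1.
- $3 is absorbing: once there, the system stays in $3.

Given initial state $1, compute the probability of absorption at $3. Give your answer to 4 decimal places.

Let h(s) be the probability of absorption at $3 starting from transient state s. Then h($3) = 1 and h($0) = 0. By first-step analysis:
h($1) = 0.1·0 + 0.5·h($1) + 0.2·h($2) + 0.2·1
h($2) = 0.4·0 + 0.2·h($1) + 0.3·h($2) + 0.1·1
Solving: h($1) = 0.5161, h($2) = 0.2903.
Starting from $1, the probability is 0.5161.

0.5161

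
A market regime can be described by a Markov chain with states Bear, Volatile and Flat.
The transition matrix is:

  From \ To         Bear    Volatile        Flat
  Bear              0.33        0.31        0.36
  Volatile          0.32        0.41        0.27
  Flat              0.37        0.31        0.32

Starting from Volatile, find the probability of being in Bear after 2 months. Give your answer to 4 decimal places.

0.3367

Sum over the intermediate state after 1 month:
P = P(Volatile→Bear)·P(Bear→Bear) + P(Volatile→Volatile)·P(Volatile→Bear) + P(Volatile→Flat)·P(Flat→Bear)
  = 0.32×0.33 + 0.41×0.32 + 0.27×0.37
  = 0.1056 + 0.1312 + 0.0999 = 0.3367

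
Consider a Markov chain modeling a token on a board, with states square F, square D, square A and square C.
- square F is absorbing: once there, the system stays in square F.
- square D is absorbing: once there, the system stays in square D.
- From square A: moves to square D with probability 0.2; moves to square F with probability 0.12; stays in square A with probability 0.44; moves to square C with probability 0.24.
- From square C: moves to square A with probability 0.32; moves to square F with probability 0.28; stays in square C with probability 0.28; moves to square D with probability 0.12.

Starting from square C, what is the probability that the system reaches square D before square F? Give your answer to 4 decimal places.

0.4020

Let h(s) be the probability of absorption at square D starting from transient state s. Then h(square D) = 1 and h(square F) = 0. By first-step analysis:
h(square A) = 0.12·0 + 0.2·1 + 0.44·h(square A) + 0.24·h(square C)
h(square C) = 0.28·0 + 0.12·1 + 0.32·h(square A) + 0.28·h(square C)
Solving: h(square A) = 0.5294, h(square C) = 0.4020.
Starting from square C, the probability is 0.4020.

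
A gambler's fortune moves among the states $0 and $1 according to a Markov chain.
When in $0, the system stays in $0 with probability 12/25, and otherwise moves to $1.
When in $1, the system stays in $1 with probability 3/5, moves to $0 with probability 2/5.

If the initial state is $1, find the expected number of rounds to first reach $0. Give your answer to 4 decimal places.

2.5000

Let t(s) be the expected number of rounds to first reach $0 from state s, with t($0) = 0. Conditioning on the first round:
t($1) = 1 + 0.6·t($1)
Solving: t($1) = 2.5000.
Expected rounds from $1 to $0: 2.5000.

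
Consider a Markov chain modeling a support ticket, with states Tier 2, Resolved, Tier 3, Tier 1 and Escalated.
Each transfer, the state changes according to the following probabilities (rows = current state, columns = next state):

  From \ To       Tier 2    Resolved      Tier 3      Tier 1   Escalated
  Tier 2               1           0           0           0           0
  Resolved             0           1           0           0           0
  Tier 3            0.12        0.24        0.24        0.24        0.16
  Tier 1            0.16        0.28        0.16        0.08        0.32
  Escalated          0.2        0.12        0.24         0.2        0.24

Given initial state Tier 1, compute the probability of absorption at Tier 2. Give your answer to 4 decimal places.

0.4151

Let h(s) be the probability of absorption at Tier 2 starting from transient state s. Then h(Tier 2) = 1 and h(Resolved) = 0. By first-step analysis:
h(Tier 3) = 0.12·1 + 0.24·0 + 0.24·h(Tier 3) + 0.24·h(Tier 1) + 0.16·h(Escalated)
h(Tier 1) = 0.16·1 + 0.28·0 + 0.16·h(Tier 3) + 0.08·h(Tier 1) + 0.32·h(Escalated)
h(Escalated) = 0.2·1 + 0.12·0 + 0.24·h(Tier 3) + 0.2·h(Tier 1) + 0.24·h(Escalated)
Solving: h(Tier 3) = 0.3935, h(Tier 1) = 0.4151, h(Escalated) = 0.4967.
Starting from Tier 1, the probability is 0.4151.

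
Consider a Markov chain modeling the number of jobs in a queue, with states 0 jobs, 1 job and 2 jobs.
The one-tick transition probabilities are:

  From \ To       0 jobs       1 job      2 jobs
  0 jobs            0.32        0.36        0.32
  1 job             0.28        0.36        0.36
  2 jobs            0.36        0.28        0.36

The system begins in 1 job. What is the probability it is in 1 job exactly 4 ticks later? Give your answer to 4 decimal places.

0.3322

Propagate the distribution vector 4 ticks from 1 job.
After 0 ticks: (0.0000, 1.0000, 0.0000)
After 1 tick: (0.2800, 0.3600, 0.3600)
After 2 ticks: (0.3200, 0.3312, 0.3488)
After 3 ticks: (0.3207, 0.3321, 0.3472)
After 4 ticks: (0.3206, 0.3322, 0.3472)
P(in 1 job after 4 ticks) = 0.3322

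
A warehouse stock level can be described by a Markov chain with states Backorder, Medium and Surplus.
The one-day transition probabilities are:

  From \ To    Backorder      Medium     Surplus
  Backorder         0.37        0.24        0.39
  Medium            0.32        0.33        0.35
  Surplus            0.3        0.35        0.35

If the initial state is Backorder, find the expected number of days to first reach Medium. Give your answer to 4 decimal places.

3.5556

Let t(s) be the expected number of days to first reach Medium from state s, with t(Medium) = 0. Conditioning on the first day:
t(Backorder) = 1 + 0.37·t(Backorder) + 0.39·t(Surplus)
t(Surplus) = 1 + 0.3·t(Backorder) + 0.35·t(Surplus)
Solving: t(Backorder) = 3.5556, t(Surplus) = 3.1795.
Expected days from Backorder to Medium: 3.5556.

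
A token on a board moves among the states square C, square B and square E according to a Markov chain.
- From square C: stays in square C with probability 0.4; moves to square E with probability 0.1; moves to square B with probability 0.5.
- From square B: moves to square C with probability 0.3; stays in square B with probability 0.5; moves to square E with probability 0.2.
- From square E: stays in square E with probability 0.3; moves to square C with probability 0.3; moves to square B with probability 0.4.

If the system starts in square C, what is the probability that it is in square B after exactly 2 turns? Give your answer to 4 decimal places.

Sum over the intermediate state after 1 turn:
P = P(square C→square C)·P(square C→square B) + P(square C→square B)·P(square B→square B) + P(square C→square E)·P(square E→square B)
  = 0.4×0.5 + 0.5×0.5 + 0.1×0.4
  = 0.2000 + 0.2500 + 0.0400 = 0.4900

0.4900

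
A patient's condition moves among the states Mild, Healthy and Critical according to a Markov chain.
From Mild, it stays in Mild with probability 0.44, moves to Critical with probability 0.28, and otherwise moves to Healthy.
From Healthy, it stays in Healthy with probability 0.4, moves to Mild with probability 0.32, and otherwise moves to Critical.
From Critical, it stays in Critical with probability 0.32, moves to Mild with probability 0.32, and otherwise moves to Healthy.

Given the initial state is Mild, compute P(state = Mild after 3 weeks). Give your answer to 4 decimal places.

0.3647

Propagate the distribution vector 3 weeks from Mild.
After 0 weeks: (1.0000, 0.0000, 0.0000)
After 1 week: (0.4400, 0.2800, 0.2800)
After 2 weeks: (0.3728, 0.3360, 0.2912)
After 3 weeks: (0.3647, 0.3436, 0.2916)
P(in Mild after 3 weeks) = 0.3647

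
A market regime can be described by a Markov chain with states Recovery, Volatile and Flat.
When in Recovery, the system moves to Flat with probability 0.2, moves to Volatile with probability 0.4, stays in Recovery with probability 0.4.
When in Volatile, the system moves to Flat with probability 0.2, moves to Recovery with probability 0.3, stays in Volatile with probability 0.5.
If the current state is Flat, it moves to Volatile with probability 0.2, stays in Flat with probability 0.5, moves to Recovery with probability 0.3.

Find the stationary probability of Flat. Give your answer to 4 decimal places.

0.2857

Let the stationary distribution be π with π = πP and π_1 + π_2 + π_3 = 1.
π_1 = 0.4·π_1 + 0.3·π_2 + 0.3·π_3
π_2 = 0.4·π_1 + 0.5·π_2 + 0.2·π_3
Solving with the normalization constraint gives π = (0.3333, 0.3810, 0.2857).
So the stationary probability of Flat is 0.2857.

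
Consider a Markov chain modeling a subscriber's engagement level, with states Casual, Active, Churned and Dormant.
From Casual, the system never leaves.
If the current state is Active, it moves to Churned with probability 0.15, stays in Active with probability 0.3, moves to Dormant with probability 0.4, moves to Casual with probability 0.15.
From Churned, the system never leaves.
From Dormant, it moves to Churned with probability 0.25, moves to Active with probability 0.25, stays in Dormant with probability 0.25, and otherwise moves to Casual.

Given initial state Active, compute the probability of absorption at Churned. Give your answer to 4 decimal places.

Let h(s) be the probability of absorption at Churned starting from transient state s. Then h(Churned) = 1 and h(Casual) = 0. By first-step analysis:
h(Active) = 0.15·0 + 0.3·h(Active) + 0.15·1 + 0.4·h(Dormant)
h(Dormant) = 0.25·0 + 0.25·h(Active) + 0.25·1 + 0.25·h(Dormant)
Solving: h(Active) = 0.5000, h(Dormant) = 0.5000.
Starting from Active, the probability is 0.5000.

0.5000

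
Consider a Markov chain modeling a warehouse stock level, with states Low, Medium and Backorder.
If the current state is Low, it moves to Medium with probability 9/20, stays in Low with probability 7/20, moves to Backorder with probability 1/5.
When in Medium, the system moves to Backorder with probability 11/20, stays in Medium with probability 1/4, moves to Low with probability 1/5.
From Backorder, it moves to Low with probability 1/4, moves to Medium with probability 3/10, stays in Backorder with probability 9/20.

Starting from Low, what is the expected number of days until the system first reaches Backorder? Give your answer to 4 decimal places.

Let t(s) be the expected number of days to first reach Backorder from state s, with t(Backorder) = 0. Conditioning on the first day:
t(Low) = 1 + 0.35·t(Low) + 0.45·t(Medium)
t(Medium) = 1 + 0.2·t(Low) + 0.25·t(Medium)
Solving: t(Low) = 3.0189, t(Medium) = 2.1384.
Expected days from Low to Backorder: 3.0189.

3.0189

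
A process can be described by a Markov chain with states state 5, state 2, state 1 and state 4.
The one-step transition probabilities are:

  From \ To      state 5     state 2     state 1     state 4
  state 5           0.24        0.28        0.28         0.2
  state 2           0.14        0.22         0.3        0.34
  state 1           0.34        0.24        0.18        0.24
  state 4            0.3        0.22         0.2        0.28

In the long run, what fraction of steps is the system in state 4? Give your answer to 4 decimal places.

Let the stationary distribution be π with π = πP and π_1 + π_2 + π_3 + π_4 = 1.
π_1 = 0.24·π_1 + 0.14·π_2 + 0.34·π_3 + 0.3·π_4
π_2 = 0.28·π_1 + 0.22·π_2 + 0.24·π_3 + 0.22·π_4
π_3 = 0.28·π_1 + 0.3·π_2 + 0.18·π_3 + 0.2·π_4
Solving with the normalization constraint gives π = (0.2558, 0.2401, 0.2397, 0.2644).
So the stationary probability of state 4 is 0.2644.

0.2644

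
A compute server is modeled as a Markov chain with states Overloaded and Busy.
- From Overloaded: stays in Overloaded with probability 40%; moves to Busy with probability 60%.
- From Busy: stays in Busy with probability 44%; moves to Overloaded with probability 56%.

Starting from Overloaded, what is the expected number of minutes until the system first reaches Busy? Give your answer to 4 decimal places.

Let t(s) be the expected number of minutes to first reach Busy from state s, with t(Busy) = 0. Conditioning on the first minute:
t(Overloaded) = 1 + 0.4·t(Overloaded)
Solving: t(Overloaded) = 1.6667.
Expected minutes from Overloaded to Busy: 1.6667.

1.6667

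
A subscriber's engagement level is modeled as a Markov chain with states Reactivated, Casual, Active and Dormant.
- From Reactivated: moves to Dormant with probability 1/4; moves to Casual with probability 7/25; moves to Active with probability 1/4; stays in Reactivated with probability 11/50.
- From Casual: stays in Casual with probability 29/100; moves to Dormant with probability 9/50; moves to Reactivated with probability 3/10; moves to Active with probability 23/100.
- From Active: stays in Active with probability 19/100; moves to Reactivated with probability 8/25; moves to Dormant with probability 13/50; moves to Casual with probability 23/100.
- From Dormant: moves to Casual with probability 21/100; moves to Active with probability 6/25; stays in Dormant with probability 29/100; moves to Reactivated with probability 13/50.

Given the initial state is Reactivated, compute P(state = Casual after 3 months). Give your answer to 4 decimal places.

Propagate the distribution vector 3 months from Reactivated.
After 0 months: (1.0000, 0.0000, 0.0000, 0.0000)
After 1 month: (0.2200, 0.2800, 0.2500, 0.2500)
After 2 months: (0.2774, 0.2528, 0.2269, 0.2429)
After 3 months: (0.2726, 0.2542, 0.2289, 0.2443)
P(in Casual after 3 months) = 0.2542

0.2542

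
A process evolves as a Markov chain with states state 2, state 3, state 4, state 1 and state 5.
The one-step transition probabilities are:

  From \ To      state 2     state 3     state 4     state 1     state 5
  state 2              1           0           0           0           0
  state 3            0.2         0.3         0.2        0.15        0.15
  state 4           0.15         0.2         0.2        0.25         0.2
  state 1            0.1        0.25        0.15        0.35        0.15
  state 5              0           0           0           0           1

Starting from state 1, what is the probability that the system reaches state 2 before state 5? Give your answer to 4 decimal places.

0.4580

Let h(s) be the probability of absorption at state 2 starting from transient state s. Then h(state 2) = 1 and h(state 5) = 0. By first-step analysis:
h(state 3) = 0.2·1 + 0.3·h(state 3) + 0.2·h(state 4) + 0.15·h(state 1) + 0.15·0
h(state 4) = 0.15·1 + 0.2·h(state 3) + 0.2·h(state 4) + 0.25·h(state 1) + 0.2·0
h(state 1) = 0.1·1 + 0.25·h(state 3) + 0.15·h(state 4) + 0.35·h(state 1) + 0.15·0
Solving: h(state 3) = 0.5151, h(state 4) = 0.4594, h(state 1) = 0.4580.
Starting from state 1, the probability is 0.4580.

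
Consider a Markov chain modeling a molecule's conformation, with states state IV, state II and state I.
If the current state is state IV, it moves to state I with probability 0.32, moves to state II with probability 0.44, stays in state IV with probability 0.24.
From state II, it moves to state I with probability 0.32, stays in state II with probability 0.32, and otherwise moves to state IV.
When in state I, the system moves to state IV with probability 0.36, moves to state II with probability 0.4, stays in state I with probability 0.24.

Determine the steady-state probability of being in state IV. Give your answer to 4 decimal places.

Let the stationary distribution be π with π = πP and π_1 + π_2 + π_3 = 1.
π_1 = 0.24·π_1 + 0.36·π_2 + 0.36·π_3
π_2 = 0.44·π_1 + 0.32·π_2 + 0.4·π_3
Solving with the normalization constraint gives π = (0.3214, 0.3823, 0.2963).
So the stationary probability of state IV is 0.3214.

0.3214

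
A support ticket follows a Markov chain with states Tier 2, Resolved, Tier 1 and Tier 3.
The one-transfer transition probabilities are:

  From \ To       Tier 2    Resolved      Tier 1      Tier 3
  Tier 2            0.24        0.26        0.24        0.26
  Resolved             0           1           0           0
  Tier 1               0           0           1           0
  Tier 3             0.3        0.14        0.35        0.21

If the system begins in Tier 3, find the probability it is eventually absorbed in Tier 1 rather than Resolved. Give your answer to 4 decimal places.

0.6470

Let h(s) be the probability of absorption at Tier 1 starting from transient state s. Then h(Tier 1) = 1 and h(Resolved) = 0. By first-step analysis:
h(Tier 2) = 0.24·h(Tier 2) + 0.26·0 + 0.24·1 + 0.26·h(Tier 3)
h(Tier 3) = 0.3·h(Tier 2) + 0.14·0 + 0.35·1 + 0.21·h(Tier 3)
Solving: h(Tier 2) = 0.5371, h(Tier 3) = 0.6470.
Starting from Tier 3, the probability is 0.6470.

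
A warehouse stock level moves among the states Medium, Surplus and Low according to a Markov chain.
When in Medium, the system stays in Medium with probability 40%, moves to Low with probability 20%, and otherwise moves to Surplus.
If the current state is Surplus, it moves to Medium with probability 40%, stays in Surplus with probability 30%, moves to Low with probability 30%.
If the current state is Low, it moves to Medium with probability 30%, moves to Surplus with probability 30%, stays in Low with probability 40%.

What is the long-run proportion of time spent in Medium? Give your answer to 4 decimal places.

0.3708

Let the stationary distribution be π with π = πP and π_1 + π_2 + π_3 = 1.
π_1 = 0.4·π_1 + 0.4·π_2 + 0.3·π_3
π_2 = 0.4·π_1 + 0.3·π_2 + 0.3·π_3
Solving with the normalization constraint gives π = (0.3708, 0.3371, 0.2921).
So the stationary probability of Medium is 0.3708.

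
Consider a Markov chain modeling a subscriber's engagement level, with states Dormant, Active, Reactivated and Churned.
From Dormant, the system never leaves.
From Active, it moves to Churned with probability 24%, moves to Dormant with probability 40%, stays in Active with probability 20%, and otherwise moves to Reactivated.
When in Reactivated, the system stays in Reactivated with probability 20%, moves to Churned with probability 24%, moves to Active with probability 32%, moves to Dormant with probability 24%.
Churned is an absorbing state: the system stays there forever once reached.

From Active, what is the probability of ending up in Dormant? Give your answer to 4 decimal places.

0.6087

Let h(s) be the probability of absorption at Dormant starting from transient state s. Then h(Dormant) = 1 and h(Churned) = 0. By first-step analysis:
h(Active) = 0.4·1 + 0.2·h(Active) + 0.16·h(Reactivated) + 0.24·0
h(Reactivated) = 0.24·1 + 0.32·h(Active) + 0.2·h(Reactivated) + 0.24·0
Solving: h(Active) = 0.6087, h(Reactivated) = 0.5435.
Starting from Active, the probability is 0.6087.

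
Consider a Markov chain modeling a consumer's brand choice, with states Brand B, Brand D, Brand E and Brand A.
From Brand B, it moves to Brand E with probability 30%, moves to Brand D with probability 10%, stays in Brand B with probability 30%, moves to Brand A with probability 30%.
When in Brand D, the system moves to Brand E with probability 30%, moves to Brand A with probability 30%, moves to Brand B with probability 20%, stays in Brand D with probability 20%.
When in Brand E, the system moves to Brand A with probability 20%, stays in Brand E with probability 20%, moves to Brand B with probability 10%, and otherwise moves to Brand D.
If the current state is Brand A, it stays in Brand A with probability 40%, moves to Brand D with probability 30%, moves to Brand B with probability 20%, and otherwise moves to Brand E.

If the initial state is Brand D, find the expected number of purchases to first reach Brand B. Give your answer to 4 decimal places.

5.6069

Let t(s) be the expected number of purchases to first reach Brand B from state s, with t(Brand B) = 0. Conditioning on the first purchase:
t(Brand D) = 1 + 0.2·t(Brand D) + 0.3·t(Brand E) + 0.3·t(Brand A)
t(Brand E) = 1 + 0.5·t(Brand D) + 0.2·t(Brand E) + 0.2·t(Brand A)
t(Brand A) = 1 + 0.3·t(Brand D) + 0.1·t(Brand E) + 0.4·t(Brand A)
Solving: t(Brand D) = 5.6069, t(Brand E) = 6.1272, t(Brand A) = 5.4913.
Expected purchases from Brand D to Brand B: 5.6069.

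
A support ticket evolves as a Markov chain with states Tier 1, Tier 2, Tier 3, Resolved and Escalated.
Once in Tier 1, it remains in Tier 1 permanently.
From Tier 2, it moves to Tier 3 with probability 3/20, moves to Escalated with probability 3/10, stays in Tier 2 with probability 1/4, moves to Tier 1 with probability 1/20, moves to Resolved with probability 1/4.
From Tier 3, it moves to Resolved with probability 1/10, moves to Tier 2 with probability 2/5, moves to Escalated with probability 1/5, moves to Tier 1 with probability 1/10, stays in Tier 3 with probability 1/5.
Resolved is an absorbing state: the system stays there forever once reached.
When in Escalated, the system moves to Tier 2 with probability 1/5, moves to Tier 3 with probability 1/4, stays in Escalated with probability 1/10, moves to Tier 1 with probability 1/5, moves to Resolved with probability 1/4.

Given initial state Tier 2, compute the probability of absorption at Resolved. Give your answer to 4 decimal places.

Let h(s) be the probability of absorption at Resolved starting from transient state s. Then h(Resolved) = 1 and h(Tier 1) = 0. By first-step analysis:
h(Tier 2) = 0.05·0 + 0.25·h(Tier 2) + 0.15·h(Tier 3) + 0.25·1 + 0.3·h(Escalated)
h(Tier 3) = 0.1·0 + 0.4·h(Tier 2) + 0.2·h(Tier 3) + 0.1·1 + 0.2·h(Escalated)
h(Escalated) = 0.2·0 + 0.2·h(Tier 2) + 0.25·h(Tier 3) + 0.25·1 + 0.1·h(Escalated)
Solving: h(Tier 2) = 0.7023, h(Tier 3) = 0.6283, h(Escalated) = 0.6084.
Starting from Tier 2, the probability is 0.7023.

0.7023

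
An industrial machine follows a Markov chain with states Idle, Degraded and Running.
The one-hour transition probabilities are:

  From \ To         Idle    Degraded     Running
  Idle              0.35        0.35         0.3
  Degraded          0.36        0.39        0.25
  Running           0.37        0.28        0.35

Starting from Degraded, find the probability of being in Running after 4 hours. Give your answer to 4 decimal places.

Propagate the distribution vector 4 hours from Degraded.
After 0 hours: (0.0000, 1.0000, 0.0000)
After 1 hour: (0.3600, 0.3900, 0.2500)
After 2 hours: (0.3589, 0.3481, 0.2930)
After 3 hours: (0.3593, 0.3434, 0.2972)
After 4 hours: (0.3594, 0.3429, 0.2977)
P(in Running after 4 hours) = 0.2977

0.2977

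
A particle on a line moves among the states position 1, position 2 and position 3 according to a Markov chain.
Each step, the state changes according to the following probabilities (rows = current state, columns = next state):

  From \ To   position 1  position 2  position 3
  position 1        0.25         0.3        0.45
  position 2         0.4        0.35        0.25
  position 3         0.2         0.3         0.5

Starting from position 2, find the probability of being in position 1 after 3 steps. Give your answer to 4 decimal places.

0.2780

Propagate the distribution vector 3 steps from position 2.
After 0 steps: (0.0000, 1.0000, 0.0000)
After 1 step: (0.4000, 0.3500, 0.2500)
After 2 steps: (0.2900, 0.3175, 0.3925)
After 3 steps: (0.2780, 0.3159, 0.4061)
P(in position 1 after 3 steps) = 0.2780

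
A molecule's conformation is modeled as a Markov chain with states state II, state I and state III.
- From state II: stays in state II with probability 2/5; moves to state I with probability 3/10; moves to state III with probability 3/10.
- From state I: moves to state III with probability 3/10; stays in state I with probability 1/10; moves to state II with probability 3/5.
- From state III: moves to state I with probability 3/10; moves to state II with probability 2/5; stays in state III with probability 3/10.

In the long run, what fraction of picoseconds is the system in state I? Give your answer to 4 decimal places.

Let the stationary distribution be π with π = πP and π_1 + π_2 + π_3 = 1.
π_1 = 0.4·π_1 + 0.6·π_2 + 0.4·π_3
π_2 = 0.3·π_1 + 0.1·π_2 + 0.3·π_3
Solving with the normalization constraint gives π = (0.4500, 0.2500, 0.3000).
So the stationary probability of state I is 0.2500.

0.2500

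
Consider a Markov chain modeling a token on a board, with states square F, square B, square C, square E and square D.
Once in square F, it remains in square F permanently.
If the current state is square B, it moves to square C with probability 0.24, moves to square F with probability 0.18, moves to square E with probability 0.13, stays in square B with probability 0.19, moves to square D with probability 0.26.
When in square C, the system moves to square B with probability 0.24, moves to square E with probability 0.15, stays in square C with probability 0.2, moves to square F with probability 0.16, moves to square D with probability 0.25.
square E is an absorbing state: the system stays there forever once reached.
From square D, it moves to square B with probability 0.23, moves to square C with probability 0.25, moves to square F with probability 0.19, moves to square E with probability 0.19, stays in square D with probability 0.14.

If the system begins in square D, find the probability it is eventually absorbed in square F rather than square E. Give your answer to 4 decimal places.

Let h(s) be the probability of absorption at square F starting from transient state s. Then h(square F) = 1 and h(square E) = 0. By first-step analysis:
h(square B) = 0.18·1 + 0.19·h(square B) + 0.24·h(square C) + 0.13·0 + 0.26·h(square D)
h(square C) = 0.16·1 + 0.24·h(square B) + 0.2·h(square C) + 0.15·0 + 0.25·h(square D)
h(square D) = 0.19·1 + 0.23·h(square B) + 0.25·h(square C) + 0.19·0 + 0.14·h(square D)
Solving: h(square B) = 0.5447, h(square C) = 0.5257, h(square D) = 0.5194.
Starting from square D, the probability is 0.5194.

0.5194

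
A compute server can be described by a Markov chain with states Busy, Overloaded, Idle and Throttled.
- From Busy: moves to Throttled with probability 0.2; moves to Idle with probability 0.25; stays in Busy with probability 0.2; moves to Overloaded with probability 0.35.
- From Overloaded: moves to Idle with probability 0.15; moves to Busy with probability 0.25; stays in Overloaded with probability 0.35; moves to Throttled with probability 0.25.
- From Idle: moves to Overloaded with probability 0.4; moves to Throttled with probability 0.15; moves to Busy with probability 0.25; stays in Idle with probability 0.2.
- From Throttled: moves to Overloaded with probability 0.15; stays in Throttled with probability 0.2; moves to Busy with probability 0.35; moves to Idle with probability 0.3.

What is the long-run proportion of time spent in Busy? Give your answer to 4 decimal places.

Let the stationary distribution be π with π = πP and π_1 + π_2 + π_3 + π_4 = 1.
π_1 = 0.2·π_1 + 0.25·π_2 + 0.25·π_3 + 0.35·π_4
π_2 = 0.35·π_1 + 0.35·π_2 + 0.4·π_3 + 0.15·π_4
π_3 = 0.25·π_1 + 0.15·π_2 + 0.2·π_3 + 0.3·π_4
Solving with the normalization constraint gives π = (0.2576, 0.3198, 0.2174, 0.2051).
So the stationary probability of Busy is 0.2576.

0.2576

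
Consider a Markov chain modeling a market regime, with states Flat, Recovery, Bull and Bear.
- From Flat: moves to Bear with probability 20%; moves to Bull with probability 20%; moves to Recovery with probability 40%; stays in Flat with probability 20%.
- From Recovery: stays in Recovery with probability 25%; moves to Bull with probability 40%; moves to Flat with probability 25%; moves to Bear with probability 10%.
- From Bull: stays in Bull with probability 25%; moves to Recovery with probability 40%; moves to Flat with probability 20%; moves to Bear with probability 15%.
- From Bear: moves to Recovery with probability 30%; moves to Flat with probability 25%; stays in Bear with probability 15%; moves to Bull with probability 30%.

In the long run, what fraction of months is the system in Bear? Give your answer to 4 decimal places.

Let the stationary distribution be π with π = πP and π_1 + π_2 + π_3 + π_4 = 1.
π_1 = 0.2·π_1 + 0.25·π_2 + 0.2·π_3 + 0.25·π_4
π_2 = 0.4·π_1 + 0.25·π_2 + 0.4·π_3 + 0.3·π_4
π_3 = 0.2·π_1 + 0.4·π_2 + 0.25·π_3 + 0.3·π_4
Solving with the normalization constraint gives π = (0.2240, 0.3353, 0.2963, 0.1444).
So the stationary probability of Bear is 0.1444.

0.1444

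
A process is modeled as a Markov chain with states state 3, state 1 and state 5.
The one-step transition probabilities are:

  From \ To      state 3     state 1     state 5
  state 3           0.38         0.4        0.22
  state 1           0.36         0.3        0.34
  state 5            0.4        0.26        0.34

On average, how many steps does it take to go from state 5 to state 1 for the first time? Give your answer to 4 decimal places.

3.1756

Let t(s) be the expected number of steps to first reach state 1 from state s, with t(state 1) = 0. Conditioning on the first step:
t(state 3) = 1 + 0.38·t(state 3) + 0.22·t(state 5)
t(state 5) = 1 + 0.4·t(state 3) + 0.34·t(state 5)
Solving: t(state 3) = 2.7397, t(state 5) = 3.1756.
Expected steps from state 5 to state 1: 3.1756.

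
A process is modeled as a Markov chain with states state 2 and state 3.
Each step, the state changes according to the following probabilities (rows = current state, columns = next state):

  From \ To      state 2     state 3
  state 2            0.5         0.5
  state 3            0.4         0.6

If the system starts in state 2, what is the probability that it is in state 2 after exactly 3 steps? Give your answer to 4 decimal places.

Propagate the distribution vector 3 steps from state 2.
After 0 steps: (1.0000, 0.0000)
After 1 step: (0.5000, 0.5000)
After 2 steps: (0.4500, 0.5500)
After 3 steps: (0.4450, 0.5550)
P(in state 2 after 3 steps) = 0.4450

0.4450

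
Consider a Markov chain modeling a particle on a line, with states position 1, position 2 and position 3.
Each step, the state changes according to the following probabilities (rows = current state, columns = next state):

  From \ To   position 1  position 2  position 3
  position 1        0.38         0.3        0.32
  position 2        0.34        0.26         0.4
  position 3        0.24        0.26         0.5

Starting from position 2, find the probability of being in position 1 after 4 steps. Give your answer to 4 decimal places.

0.3108

Propagate the distribution vector 4 steps from position 2.
After 0 steps: (0.0000, 1.0000, 0.0000)
After 1 step: (0.3400, 0.2600, 0.4000)
After 2 steps: (0.3136, 0.2736, 0.4128)
After 3 steps: (0.3113, 0.2725, 0.4162)
After 4 steps: (0.3108, 0.2725, 0.4167)
P(in position 1 after 4 steps) = 0.3108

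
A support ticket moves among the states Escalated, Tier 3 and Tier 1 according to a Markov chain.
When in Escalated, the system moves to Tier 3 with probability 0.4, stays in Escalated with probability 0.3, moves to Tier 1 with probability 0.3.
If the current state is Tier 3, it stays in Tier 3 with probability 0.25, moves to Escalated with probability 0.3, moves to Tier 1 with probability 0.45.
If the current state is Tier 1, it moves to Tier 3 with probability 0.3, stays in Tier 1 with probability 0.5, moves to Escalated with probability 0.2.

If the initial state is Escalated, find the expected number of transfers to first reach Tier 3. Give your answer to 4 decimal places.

Let t(s) be the expected number of transfers to first reach Tier 3 from state s, with t(Tier 3) = 0. Conditioning on the first transfer:
t(Escalated) = 1 + 0.3·t(Escalated) + 0.3·t(Tier 1)
t(Tier 1) = 1 + 0.2·t(Escalated) + 0.5·t(Tier 1)
Solving: t(Escalated) = 2.7586, t(Tier 1) = 3.1034.
Expected transfers from Escalated to Tier 3: 2.7586.

2.7586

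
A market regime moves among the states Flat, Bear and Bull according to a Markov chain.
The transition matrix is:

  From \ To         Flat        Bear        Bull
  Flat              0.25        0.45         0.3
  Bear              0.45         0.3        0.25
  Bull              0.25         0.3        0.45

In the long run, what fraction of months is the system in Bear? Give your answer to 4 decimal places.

Let the stationary distribution be π with π = πP and π_1 + π_2 + π_3 = 1.
π_1 = 0.25·π_1 + 0.45·π_2 + 0.25·π_3
π_2 = 0.45·π_1 + 0.3·π_2 + 0.3·π_3
Solving with the normalization constraint gives π = (0.3196, 0.3479, 0.3325).
So the stationary probability of Bear is 0.3479.

0.3479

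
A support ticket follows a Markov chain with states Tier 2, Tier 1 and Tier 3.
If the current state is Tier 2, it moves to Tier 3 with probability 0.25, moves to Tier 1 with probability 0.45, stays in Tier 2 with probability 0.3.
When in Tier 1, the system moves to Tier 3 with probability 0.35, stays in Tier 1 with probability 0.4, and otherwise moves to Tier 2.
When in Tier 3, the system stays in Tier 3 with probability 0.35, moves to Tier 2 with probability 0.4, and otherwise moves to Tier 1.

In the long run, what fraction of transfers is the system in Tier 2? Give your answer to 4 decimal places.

Let the stationary distribution be π with π = πP and π_1 + π_2 + π_3 = 1.
π_1 = 0.3·π_1 + 0.25·π_2 + 0.4·π_3
π_2 = 0.45·π_1 + 0.4·π_2 + 0.25·π_3
Solving with the normalization constraint gives π = (0.3135, 0.3679, 0.3187).
So the stationary probability of Tier 2 is 0.3135.

0.3135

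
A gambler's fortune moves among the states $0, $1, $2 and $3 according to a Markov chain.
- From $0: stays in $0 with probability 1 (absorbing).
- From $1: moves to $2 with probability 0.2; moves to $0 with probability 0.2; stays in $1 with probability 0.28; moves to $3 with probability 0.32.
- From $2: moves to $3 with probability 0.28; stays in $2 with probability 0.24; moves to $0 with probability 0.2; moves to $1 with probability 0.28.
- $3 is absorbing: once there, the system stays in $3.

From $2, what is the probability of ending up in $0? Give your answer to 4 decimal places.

Let h(s) be the probability of absorption at $0 starting from transient state s. Then h($0) = 1 and h($3) = 0. By first-step analysis:
h($1) = 0.2·1 + 0.28·h($1) + 0.2·h($2) + 0.32·0
h($2) = 0.2·1 + 0.28·h($1) + 0.24·h($2) + 0.28·0
Solving: h($1) = 0.3909, h($2) = 0.4072.
Starting from $2, the probability is 0.4072.

0.4072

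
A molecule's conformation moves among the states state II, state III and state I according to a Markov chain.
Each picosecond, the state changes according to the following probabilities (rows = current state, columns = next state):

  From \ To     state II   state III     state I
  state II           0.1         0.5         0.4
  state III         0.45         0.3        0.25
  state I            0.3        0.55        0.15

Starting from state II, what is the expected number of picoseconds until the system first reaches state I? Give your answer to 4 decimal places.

Let t(s) be the expected number of picoseconds to first reach state I from state s, with t(state I) = 0. Conditioning on the first picosecond:
t(state II) = 1 + 0.1·t(state II) + 0.5·t(state III)
t(state III) = 1 + 0.45·t(state II) + 0.3·t(state III)
Solving: t(state II) = 2.9630, t(state III) = 3.3333.
Expected picoseconds from state II to state I: 2.9630.

2.9630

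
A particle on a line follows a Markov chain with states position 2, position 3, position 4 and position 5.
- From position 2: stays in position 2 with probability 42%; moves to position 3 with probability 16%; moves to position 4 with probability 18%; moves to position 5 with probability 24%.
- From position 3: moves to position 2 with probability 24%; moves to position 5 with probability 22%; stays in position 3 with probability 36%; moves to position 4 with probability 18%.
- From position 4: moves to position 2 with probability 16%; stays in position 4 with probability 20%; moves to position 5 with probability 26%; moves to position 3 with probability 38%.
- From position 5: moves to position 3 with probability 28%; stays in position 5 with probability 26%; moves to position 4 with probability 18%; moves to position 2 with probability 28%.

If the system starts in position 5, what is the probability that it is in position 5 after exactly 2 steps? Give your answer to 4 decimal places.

0.2432

Propagate the distribution vector 2 steps from position 5.
After 0 steps: (0.0000, 0.0000, 0.0000, 1.0000)
After 1 step: (0.2800, 0.2800, 0.1800, 0.2600)
After 2 steps: (0.2864, 0.2868, 0.1836, 0.2432)
P(in position 5 after 2 steps) = 0.2432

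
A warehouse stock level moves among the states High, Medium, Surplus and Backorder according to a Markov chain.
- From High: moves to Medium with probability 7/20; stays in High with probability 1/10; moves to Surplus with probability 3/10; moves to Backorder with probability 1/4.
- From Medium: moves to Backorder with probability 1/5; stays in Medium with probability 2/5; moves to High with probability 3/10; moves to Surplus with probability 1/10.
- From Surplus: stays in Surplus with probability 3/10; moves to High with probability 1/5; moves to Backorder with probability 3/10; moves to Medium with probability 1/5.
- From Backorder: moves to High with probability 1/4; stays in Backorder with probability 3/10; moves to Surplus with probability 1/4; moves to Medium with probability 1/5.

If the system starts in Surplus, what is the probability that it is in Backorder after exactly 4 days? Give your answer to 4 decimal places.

Propagate the distribution vector 4 days from Surplus.
After 0 days: (0.0000, 0.0000, 1.0000, 0.0000)
After 1 day: (0.2000, 0.2000, 0.3000, 0.3000)
After 2 days: (0.2150, 0.2700, 0.2450, 0.2700)
After 3 days: (0.2190, 0.2863, 0.2325, 0.2623)
After 4 days: (0.2198, 0.2901, 0.2296, 0.2604)
P(in Backorder after 4 days) = 0.2604

0.2604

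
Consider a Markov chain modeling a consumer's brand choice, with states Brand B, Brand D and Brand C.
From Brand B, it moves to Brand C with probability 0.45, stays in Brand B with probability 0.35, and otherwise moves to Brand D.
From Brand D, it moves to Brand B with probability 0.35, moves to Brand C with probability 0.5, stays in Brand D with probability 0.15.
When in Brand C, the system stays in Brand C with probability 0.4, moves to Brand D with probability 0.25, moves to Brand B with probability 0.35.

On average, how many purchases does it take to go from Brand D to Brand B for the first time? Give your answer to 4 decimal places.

Let t(s) be the expected number of purchases to first reach Brand B from state s, with t(Brand B) = 0. Conditioning on the first purchase:
t(Brand D) = 1 + 0.15·t(Brand D) + 0.5·t(Brand C)
t(Brand C) = 1 + 0.25·t(Brand D) + 0.4·t(Brand C)
Solving: t(Brand D) = 2.8571, t(Brand C) = 2.8571.
Expected purchases from Brand D to Brand B: 2.8571.

2.8571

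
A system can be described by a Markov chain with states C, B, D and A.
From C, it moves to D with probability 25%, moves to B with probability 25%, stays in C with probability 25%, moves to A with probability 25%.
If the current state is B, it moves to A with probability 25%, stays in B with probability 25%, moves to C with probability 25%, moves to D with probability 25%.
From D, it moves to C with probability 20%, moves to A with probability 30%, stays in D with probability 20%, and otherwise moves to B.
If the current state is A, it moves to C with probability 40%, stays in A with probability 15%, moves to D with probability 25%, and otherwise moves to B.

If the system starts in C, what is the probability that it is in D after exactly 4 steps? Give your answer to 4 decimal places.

0.2381

Propagate the distribution vector 4 steps from C.
After 0 steps: (1.0000, 0.0000, 0.0000, 0.0000)
After 1 step: (0.2500, 0.2500, 0.2500, 0.2500)
After 2 steps: (0.2750, 0.2500, 0.2375, 0.2375)
After 3 steps: (0.2738, 0.2500, 0.2381, 0.2381)
After 4 steps: (0.2738, 0.2500, 0.2381, 0.2381)
P(in D after 4 steps) = 0.2381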